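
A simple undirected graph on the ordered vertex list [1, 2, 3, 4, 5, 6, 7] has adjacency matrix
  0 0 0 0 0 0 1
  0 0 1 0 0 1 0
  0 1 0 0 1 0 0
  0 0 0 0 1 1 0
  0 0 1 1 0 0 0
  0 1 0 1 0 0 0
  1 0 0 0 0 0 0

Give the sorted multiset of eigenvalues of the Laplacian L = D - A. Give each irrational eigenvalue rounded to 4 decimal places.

With the vertex order [1, 2, 3, 4, 5, 6, 7], the degrees are [1, 2, 2, 2, 2, 2, 1], giving D = diag(1, 2, 2, 2, 2, 2, 1) and L = D - A. The multiplicity of 0 as a Laplacian eigenvalue equals the number of connected components. The 2 zero eigenvalues correspond to the 2 connected components. There are 2 zeros in the spectrum, matching the 2 components.

[0, 0, 1.3820, 1.3820, 2, 3.6180, 3.6180]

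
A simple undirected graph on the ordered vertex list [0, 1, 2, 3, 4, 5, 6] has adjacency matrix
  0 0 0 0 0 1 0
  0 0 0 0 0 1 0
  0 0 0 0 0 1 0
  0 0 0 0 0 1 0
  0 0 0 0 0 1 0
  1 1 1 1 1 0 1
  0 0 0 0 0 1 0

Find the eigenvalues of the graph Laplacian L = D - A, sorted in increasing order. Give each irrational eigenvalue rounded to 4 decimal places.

Reading degrees in the order [0, 1, 2, 3, 4, 5, 6] gives [1, 1, 1, 1, 1, 6, 1]; set D = diag(1, 1, 1, 1, 1, 6, 1) and form L = D - A. Diagonalising L (or applying a numerical eigensolver to the 7x7 matrix) gives the spectrum above. The eigenvalues sum to 12, which equals trace(L) = 2|E|. There is one zero in the spectrum, matching the 1 component.

[0, 1, 1, 1, 1, 1, 7]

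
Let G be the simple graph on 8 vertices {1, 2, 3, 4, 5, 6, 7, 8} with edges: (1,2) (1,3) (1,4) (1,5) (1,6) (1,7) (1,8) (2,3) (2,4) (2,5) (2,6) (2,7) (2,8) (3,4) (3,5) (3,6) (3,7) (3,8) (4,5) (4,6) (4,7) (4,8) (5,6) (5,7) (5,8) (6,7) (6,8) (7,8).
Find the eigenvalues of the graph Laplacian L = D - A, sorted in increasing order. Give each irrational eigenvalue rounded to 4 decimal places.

[0, 8, 8, 8, 8, 8, 8, 8]

With the vertex order [1, 2, 3, 4, 5, 6, 7, 8], the degrees are [7, 7, 7, 7, 7, 7, 7, 7], giving D = diag(7, 7, 7, 7, 7, 7, 7, 7) and L = D - A. Since every row of L sums to 0, the all-ones vector is in the kernel and 0 is an eigenvalue. The largest eigenvalue, 8, is at most the vertex count 8. The eigenvalues sum to 56, which equals trace(L) = 2|E|.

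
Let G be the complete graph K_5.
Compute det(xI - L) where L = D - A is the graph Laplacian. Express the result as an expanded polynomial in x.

x^5 - 20x^4 + 150x^3 - 500x^2 + 625x

The graph has 5 vertices and degree multiset [4, 4, 4, 4, 4]; D is the diagonal matrix of degrees and L = D - A. The eigenvalues of L are [0, 5, 5, 5, 5]; the characteristic polynomial is the product of (x - lambda_i), which multiplies out to x^5 - 20x^4 + 150x^3 - 500x^2 + 625x. Since p(0) = det(-L) = 0, x divides p(x). The eigenvalues sum to 20, which equals trace(L) = 2|E|.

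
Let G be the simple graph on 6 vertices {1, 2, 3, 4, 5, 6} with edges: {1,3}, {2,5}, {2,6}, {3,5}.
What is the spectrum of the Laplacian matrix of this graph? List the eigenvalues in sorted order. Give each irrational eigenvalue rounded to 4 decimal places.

[0, 0, 0.3820, 1.3820, 2.6180, 3.6180]

Each diagonal entry of L is the vertex degree and each off-diagonal entry is -1 where an edge is present, 0 otherwise; in the order [1, 2, 3, 4, 5, 6] the diagonal is [1, 2, 2, 0, 2, 1]. Diagonalising L (or applying a numerical eigensolver to the 6x6 matrix) gives the spectrum above. The 2 zero eigenvalues correspond to the 2 connected components. There are 2 zeros in the spectrum, matching the 2 components.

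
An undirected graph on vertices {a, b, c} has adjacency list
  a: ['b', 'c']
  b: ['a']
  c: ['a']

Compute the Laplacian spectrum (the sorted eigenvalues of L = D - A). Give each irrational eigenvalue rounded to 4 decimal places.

With the vertex order [a, b, c], the degrees are [2, 1, 1], giving D = diag(2, 1, 1) and L = D - A. L is symmetric positive semidefinite, so every eigenvalue is real and nonnegative. The single zero eigenvalue shows the graph is connected. The eigenvalues sum to 4, which equals trace(L) = 2|E|.

[0, 1, 3]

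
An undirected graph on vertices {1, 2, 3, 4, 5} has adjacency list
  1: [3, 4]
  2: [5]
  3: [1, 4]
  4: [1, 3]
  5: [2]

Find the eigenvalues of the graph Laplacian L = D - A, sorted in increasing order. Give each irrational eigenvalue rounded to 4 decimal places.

[0, 0, 2, 3, 3]

Each diagonal entry of L is the vertex degree and each off-diagonal entry is -1 where an edge is present, 0 otherwise; in the order [1, 2, 3, 4, 5] the diagonal is [2, 1, 2, 2, 1]. Diagonalising L (or applying a numerical eigensolver to the 5x5 matrix) gives the spectrum above. The 2 zero eigenvalues correspond to the 2 connected components. There are 2 zeros in the spectrum, matching the 2 components. The eigenvalues sum to 8, which equals trace(L) = 2|E|.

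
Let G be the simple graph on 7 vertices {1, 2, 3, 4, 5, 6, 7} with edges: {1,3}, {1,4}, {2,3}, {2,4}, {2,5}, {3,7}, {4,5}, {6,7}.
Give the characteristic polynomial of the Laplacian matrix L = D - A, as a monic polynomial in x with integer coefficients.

x^7 - 16x^6 + 100x^5 - 308x^4 + 481x^3 - 344x^2 + 77x

With the vertex order [1, 2, 3, 4, 5, 6, 7], the degrees are [2, 3, 3, 3, 2, 1, 2], giving D = diag(2, 3, 3, 3, 2, 1, 2) and L = D - A. Computing det(xI - L) by cofactor expansion (or equivalently via sum-over-permutations) gives x^7 - 16x^6 + 100x^5 - 308x^4 + 481x^3 - 344x^2 + 77x. Since p(0) = det(-L) = 0, x divides p(x). There is one zero in the spectrum, matching the 1 component. The eigenvalues sum to 16, which equals trace(L) = 2|E|.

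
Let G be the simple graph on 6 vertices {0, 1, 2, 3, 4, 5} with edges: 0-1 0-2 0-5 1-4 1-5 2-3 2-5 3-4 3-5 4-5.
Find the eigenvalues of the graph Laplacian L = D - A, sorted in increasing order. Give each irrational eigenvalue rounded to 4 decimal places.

Reading degrees in the order [0, 1, 2, 3, 4, 5] gives [3, 3, 3, 3, 3, 5]; set D = diag(3, 3, 3, 3, 3, 5) and form L = D - A. Diagonalising L (or applying a numerical eigensolver to the 6x6 matrix) gives the spectrum above. The single zero eigenvalue shows the graph is connected.

[0, 2.3820, 2.3820, 4.6180, 4.6180, 6]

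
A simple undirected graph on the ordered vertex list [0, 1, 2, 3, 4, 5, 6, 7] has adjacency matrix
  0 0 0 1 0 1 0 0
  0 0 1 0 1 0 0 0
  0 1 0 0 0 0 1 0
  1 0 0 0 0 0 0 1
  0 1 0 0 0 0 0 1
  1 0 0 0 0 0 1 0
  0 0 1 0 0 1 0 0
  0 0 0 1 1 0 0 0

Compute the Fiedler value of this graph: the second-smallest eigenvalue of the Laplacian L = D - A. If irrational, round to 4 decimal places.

With the vertex order [0, 1, 2, 3, 4, 5, 6, 7], the degrees are [2, 2, 2, 2, 2, 2, 2, 2], giving D = diag(2, 2, 2, 2, 2, 2, 2, 2) and L = D - A. Computing the eigenvalues of L and sorting gives [0, 0.5858, 0.5858, 2, 2, 3.4142, 3.4142, 4]. The Fiedler value lambda_2 = 0.5858 is strictly positive, so the graph is connected.

0.5858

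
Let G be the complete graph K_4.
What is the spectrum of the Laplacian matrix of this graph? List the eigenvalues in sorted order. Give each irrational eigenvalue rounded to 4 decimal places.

[0, 4, 4, 4]

The graph has 4 vertices and degree multiset [3, 3, 3, 3]; D is the diagonal matrix of degrees and L = D - A. Diagonalising L (or applying a numerical eigensolver to the 4x4 matrix) gives the spectrum above. There is one zero in the spectrum, matching the 1 component.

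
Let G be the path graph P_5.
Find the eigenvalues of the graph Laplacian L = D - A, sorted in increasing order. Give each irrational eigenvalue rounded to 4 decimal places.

[0, 0.3820, 1.3820, 2.6180, 3.6180]

The graph has 5 vertices and degree multiset [2, 2, 2, 1, 1]; D is the diagonal matrix of degrees and L = D - A. Diagonalising L (or applying a numerical eigensolver to the 5x5 matrix) gives the spectrum above. There is one zero in the spectrum, matching the 1 component.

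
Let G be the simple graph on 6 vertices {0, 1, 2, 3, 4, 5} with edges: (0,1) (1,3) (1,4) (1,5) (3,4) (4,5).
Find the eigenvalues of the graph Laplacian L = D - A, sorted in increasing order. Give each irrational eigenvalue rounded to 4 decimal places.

[0, 0, 1, 2, 4, 5]

Each diagonal entry of L is the vertex degree and each off-diagonal entry is -1 where an edge is present, 0 otherwise; in the order [0, 1, 2, 3, 4, 5] the diagonal is [1, 4, 0, 2, 3, 2]. The multiplicity of 0 as a Laplacian eigenvalue equals the number of connected components. The 2 zero eigenvalues correspond to the 2 connected components. The eigenvalues sum to 12, which equals trace(L) = 2|E|.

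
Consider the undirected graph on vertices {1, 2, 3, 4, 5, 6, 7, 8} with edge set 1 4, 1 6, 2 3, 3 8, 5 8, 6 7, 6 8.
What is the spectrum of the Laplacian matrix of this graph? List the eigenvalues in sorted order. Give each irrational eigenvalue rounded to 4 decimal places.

[0, 0.2509, 0.5858, 0.7287, 2, 2.3349, 3.4142, 4.6855]

Each diagonal entry of L is the vertex degree and each off-diagonal entry is -1 where an edge is present, 0 otherwise; in the order [1, 2, 3, 4, 5, 6, 7, 8] the diagonal is [2, 1, 2, 1, 1, 3, 1, 3]. Since every row of L sums to 0, the all-ones vector is in the kernel and 0 is an eigenvalue. The single zero eigenvalue shows the graph is connected. The largest eigenvalue, 4.6855, is at most the vertex count 8.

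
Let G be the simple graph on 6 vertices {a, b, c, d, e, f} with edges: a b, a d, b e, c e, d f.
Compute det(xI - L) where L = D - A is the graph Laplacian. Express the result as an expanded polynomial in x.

x^6 - 10x^5 + 36x^4 - 56x^3 + 35x^2 - 6x

Each diagonal entry of L is the vertex degree and each off-diagonal entry is -1 where an edge is present, 0 otherwise; in the order [a, b, c, d, e, f] the diagonal is [2, 2, 1, 2, 2, 1]. L has integer entries, so p(x) = det(xI - L) has integer coefficients. Expanding the determinant yields x^6 - 10x^5 + 36x^4 - 56x^3 + 35x^2 - 6x. Since p(0) = det(-L) = 0, x divides p(x). There is one zero in the spectrum, matching the 1 component.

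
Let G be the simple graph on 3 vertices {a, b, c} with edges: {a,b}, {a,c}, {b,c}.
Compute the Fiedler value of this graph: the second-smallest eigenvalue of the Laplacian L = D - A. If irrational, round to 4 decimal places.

3

With the vertex order [a, b, c], the degrees are [2, 2, 2], giving D = diag(2, 2, 2) and L = D - A. The sorted Laplacian eigenvalues are [0, 3, 3]; the algebraic connectivity is the second entry, 3. The eigenvalues sum to 6, which equals trace(L) = 2|E|.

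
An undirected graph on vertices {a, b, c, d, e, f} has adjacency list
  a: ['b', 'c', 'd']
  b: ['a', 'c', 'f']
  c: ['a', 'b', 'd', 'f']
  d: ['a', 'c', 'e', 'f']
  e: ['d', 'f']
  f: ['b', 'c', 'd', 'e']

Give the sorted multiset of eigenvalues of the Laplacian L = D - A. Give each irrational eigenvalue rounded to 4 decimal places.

[0, 1.6972, 3.3820, 4, 5.3028, 5.6180]

Each diagonal entry of L is the vertex degree and each off-diagonal entry is -1 where an edge is present, 0 otherwise; in the order [a, b, c, d, e, f] the diagonal is [3, 3, 4, 4, 2, 4]. Diagonalising L (or applying a numerical eigensolver to the 6x6 matrix) gives the spectrum above. The single zero eigenvalue shows the graph is connected. By the matrix-tree theorem the graph has (1/6) * product of the nonzero eigenvalues = 114 spanning trees.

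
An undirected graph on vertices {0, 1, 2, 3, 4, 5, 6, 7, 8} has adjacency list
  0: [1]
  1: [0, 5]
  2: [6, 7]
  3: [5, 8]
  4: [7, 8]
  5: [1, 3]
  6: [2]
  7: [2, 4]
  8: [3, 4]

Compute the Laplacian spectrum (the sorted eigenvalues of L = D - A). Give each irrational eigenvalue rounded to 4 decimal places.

Each diagonal entry of L is the vertex degree and each off-diagonal entry is -1 where an edge is present, 0 otherwise; in the order [0, 1, 2, 3, 4, 5, 6, 7, 8] the diagonal is [1, 2, 2, 2, 2, 2, 1, 2, 2]. Since every row of L sums to 0, the all-ones vector is in the kernel and 0 is an eigenvalue. The single zero eigenvalue shows the graph is connected. The largest eigenvalue, 3.8794, is at most the vertex count 9.

[0, 0.1206, 0.4679, 1, 1.6527, 2.3473, 3, 3.5321, 3.8794]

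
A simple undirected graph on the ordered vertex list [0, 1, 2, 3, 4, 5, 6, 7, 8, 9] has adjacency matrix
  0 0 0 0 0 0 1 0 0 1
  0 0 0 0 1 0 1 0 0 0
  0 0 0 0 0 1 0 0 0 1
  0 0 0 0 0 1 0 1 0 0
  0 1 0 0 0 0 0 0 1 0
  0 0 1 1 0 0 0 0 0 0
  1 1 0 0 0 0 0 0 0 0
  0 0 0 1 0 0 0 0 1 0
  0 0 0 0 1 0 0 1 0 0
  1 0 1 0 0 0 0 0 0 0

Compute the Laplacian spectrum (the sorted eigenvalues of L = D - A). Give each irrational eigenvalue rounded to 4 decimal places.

[0, 0.3820, 0.3820, 1.3820, 1.3820, 2.6180, 2.6180, 3.6180, 3.6180, 4]

Reading degrees in the order [0, 1, 2, 3, 4, 5, 6, 7, 8, 9] gives [2, 2, 2, 2, 2, 2, 2, 2, 2, 2]; set D = diag(2, 2, 2, 2, 2, 2, 2, 2, 2, 2) and form L = D - A. Since every row of L sums to 0, the all-ones vector is in the kernel and 0 is an eigenvalue. The single zero eigenvalue shows the graph is connected.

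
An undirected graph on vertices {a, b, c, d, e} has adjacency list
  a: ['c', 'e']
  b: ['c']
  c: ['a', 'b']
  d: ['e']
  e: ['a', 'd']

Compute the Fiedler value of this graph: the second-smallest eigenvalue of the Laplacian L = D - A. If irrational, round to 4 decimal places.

0.3820

Reading degrees in the order [a, b, c, d, e] gives [2, 1, 2, 1, 2]; set D = diag(2, 1, 2, 1, 2) and form L = D - A. Computing the eigenvalues of L and sorting gives [0, 0.3820, 1.3820, 2.6180, 3.6180]. The Fiedler value lambda_2 = 0.3820 is strictly positive, so the graph is connected. By the matrix-tree theorem the graph has (1/5) * product of the nonzero eigenvalues = 1 spanning tree. The eigenvalues sum to 8, which equals trace(L) = 2|E|.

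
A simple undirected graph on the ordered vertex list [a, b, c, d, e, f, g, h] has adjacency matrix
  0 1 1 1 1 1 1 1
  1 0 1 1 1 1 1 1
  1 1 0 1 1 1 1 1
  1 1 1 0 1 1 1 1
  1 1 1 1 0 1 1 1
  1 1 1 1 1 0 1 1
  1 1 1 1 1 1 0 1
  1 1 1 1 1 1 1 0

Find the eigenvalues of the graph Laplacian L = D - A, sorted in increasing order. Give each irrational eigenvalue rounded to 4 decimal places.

Each diagonal entry of L is the vertex degree and each off-diagonal entry is -1 where an edge is present, 0 otherwise; in the order [a, b, c, d, e, f, g, h] the diagonal is [7, 7, 7, 7, 7, 7, 7, 7]. L is symmetric positive semidefinite, so every eigenvalue is real and nonnegative. The largest eigenvalue, 8, is at most the vertex count 8.

[0, 8, 8, 8, 8, 8, 8, 8]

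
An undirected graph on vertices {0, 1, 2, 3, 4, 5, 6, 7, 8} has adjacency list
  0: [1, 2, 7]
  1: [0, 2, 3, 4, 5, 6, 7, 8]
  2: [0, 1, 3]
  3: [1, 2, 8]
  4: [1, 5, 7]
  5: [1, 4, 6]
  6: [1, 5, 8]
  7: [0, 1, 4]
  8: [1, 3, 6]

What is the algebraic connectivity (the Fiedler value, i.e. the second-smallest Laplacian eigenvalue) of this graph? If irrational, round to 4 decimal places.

Reading degrees in the order [0, 1, 2, 3, 4, 5, 6, 7, 8] gives [3, 8, 3, 3, 3, 3, 3, 3, 3]; set D = diag(3, 8, 3, 3, 3, 3, 3, 3, 3) and form L = D - A. The smallest Laplacian eigenvalue is always 0. The next one, lambda_2 = 1.5858, measures how hard the graph is to disconnect: larger values mean better connectivity. The eigenvalues sum to 32, which equals trace(L) = 2|E|. The largest eigenvalue, 9, is at most the vertex count 9.

1.5858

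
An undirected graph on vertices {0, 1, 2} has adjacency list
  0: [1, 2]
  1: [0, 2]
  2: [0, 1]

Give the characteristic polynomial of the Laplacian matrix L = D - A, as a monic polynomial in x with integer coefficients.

x^3 - 6x^2 + 9x

Reading degrees in the order [0, 1, 2] gives [2, 2, 2]; set D = diag(2, 2, 2) and form L = D - A. L has integer entries, so p(x) = det(xI - L) has integer coefficients. Expanding the determinant yields x^3 - 6x^2 + 9x. Since p(0) = det(-L) = 0, x divides p(x).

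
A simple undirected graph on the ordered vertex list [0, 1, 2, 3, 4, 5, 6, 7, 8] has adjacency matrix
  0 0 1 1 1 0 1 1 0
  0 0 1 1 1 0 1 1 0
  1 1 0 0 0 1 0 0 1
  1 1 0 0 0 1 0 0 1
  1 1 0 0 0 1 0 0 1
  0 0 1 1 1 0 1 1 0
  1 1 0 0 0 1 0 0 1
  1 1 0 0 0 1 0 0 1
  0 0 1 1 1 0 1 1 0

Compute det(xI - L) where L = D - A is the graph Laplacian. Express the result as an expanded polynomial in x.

x^9 - 40x^8 + 690x^7 - 6720x^6 + 40485x^5 - 154704x^4 + 366560x^3 - 492800x^2 + 288000x

Reading degrees in the order [0, 1, 2, 3, 4, 5, 6, 7, 8] gives [5, 5, 4, 4, 4, 5, 4, 4, 5]; set D = diag(5, 5, 4, 4, 4, 5, 4, 4, 5) and form L = D - A. Computing det(xI - L) by cofactor expansion (or equivalently via sum-over-permutations) gives x^9 - 40x^8 + 690x^7 - 6720x^6 + 40485x^5 - 154704x^4 + 366560x^3 - 492800x^2 + 288000x. The coefficient of x^8 equals -trace(L) = -40, matching the sum of degrees.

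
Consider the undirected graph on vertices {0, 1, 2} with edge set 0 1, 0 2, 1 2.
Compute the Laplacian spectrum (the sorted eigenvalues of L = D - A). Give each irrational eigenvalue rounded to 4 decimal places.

[0, 3, 3]

Each diagonal entry of L is the vertex degree and each off-diagonal entry is -1 where an edge is present, 0 otherwise; in the order [0, 1, 2] the diagonal is [2, 2, 2]. The multiplicity of 0 as a Laplacian eigenvalue equals the number of connected components. By the matrix-tree theorem the graph has (1/3) * product of the nonzero eigenvalues = 3 spanning trees. There is one zero in the spectrum, matching the 1 component.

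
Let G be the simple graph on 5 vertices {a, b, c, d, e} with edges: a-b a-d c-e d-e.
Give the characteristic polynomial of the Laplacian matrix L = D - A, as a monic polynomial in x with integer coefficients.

x^5 - 8x^4 + 21x^3 - 20x^2 + 5x

Each diagonal entry of L is the vertex degree and each off-diagonal entry is -1 where an edge is present, 0 otherwise; in the order [a, b, c, d, e] the diagonal is [2, 1, 1, 2, 2]. Computing det(xI - L) by cofactor expansion (or equivalently via sum-over-permutations) gives x^5 - 8x^4 + 21x^3 - 20x^2 + 5x. The constant term is 0 because L is singular (the all-ones vector lies in its kernel).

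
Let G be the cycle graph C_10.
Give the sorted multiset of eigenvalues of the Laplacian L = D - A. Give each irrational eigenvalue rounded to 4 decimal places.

The graph has 10 vertices and degree multiset [2, 2, 2, 2, 2, 2, 2, 2, 2, 2]; D is the diagonal matrix of degrees and L = D - A. Since every row of L sums to 0, the all-ones vector is in the kernel and 0 is an eigenvalue.

[0, 0.3820, 0.3820, 1.3820, 1.3820, 2.6180, 2.6180, 3.6180, 3.6180, 4]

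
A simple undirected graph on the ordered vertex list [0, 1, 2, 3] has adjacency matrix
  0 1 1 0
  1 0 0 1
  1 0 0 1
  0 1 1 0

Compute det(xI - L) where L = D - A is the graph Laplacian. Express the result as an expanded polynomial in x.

x^4 - 8x^3 + 20x^2 - 16x

Reading degrees in the order [0, 1, 2, 3] gives [2, 2, 2, 2]; set D = diag(2, 2, 2, 2) and form L = D - A. L has integer entries, so p(x) = det(xI - L) has integer coefficients. Expanding the determinant yields x^4 - 8x^3 + 20x^2 - 16x. Since p(0) = det(-L) = 0, x divides p(x). There is one zero in the spectrum, matching the 1 component.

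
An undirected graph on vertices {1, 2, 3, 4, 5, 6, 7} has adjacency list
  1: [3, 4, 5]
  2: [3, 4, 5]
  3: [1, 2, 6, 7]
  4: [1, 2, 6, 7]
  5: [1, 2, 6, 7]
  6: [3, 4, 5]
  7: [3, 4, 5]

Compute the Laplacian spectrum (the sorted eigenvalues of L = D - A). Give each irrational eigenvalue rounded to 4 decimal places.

With the vertex order [1, 2, 3, 4, 5, 6, 7], the degrees are [3, 3, 4, 4, 4, 3, 3], giving D = diag(3, 3, 4, 4, 4, 3, 3) and L = D - A. The multiplicity of 0 as a Laplacian eigenvalue equals the number of connected components. The single zero eigenvalue shows the graph is connected.

[0, 3, 3, 3, 4, 4, 7]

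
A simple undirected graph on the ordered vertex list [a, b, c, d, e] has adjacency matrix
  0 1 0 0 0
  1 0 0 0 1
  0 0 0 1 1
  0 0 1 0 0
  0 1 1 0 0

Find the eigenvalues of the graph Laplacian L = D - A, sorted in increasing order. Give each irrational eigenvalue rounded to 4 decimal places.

With the vertex order [a, b, c, d, e], the degrees are [1, 2, 2, 1, 2], giving D = diag(1, 2, 2, 1, 2) and L = D - A. Diagonalising L (or applying a numerical eigensolver to the 5x5 matrix) gives the spectrum above.

[0, 0.3820, 1.3820, 2.6180, 3.6180]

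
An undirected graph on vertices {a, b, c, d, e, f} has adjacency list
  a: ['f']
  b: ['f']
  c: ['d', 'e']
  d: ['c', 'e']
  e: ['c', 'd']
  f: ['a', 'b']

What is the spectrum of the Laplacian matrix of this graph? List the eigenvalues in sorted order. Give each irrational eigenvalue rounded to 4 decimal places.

With the vertex order [a, b, c, d, e, f], the degrees are [1, 1, 2, 2, 2, 2], giving D = diag(1, 1, 2, 2, 2, 2) and L = D - A. Diagonalising L (or applying a numerical eigensolver to the 6x6 matrix) gives the spectrum above. The 2 zero eigenvalues correspond to the 2 connected components. The eigenvalues sum to 10, which equals trace(L) = 2|E|. The largest eigenvalue, 3, is at most the vertex count 6.

[0, 0, 1, 3, 3, 3]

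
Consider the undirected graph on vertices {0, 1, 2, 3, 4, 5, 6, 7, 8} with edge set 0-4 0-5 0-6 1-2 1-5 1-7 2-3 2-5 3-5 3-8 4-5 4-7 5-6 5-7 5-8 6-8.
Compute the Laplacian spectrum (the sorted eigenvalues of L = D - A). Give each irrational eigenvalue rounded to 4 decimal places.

[0, 1.5858, 1.5858, 3, 3, 4.4142, 4.4142, 5, 9]

Each diagonal entry of L is the vertex degree and each off-diagonal entry is -1 where an edge is present, 0 otherwise; in the order [0, 1, 2, 3, 4, 5, 6, 7, 8] the diagonal is [3, 3, 3, 3, 3, 8, 3, 3, 3]. The multiplicity of 0 as a Laplacian eigenvalue equals the number of connected components. There is one zero in the spectrum, matching the 1 component. The largest eigenvalue, 9, is at most the vertex count 9.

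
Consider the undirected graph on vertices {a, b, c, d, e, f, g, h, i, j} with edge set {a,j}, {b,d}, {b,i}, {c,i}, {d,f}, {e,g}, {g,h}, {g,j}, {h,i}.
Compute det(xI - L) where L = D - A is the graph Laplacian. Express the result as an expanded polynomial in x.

x^10 - 18x^9 + 134x^8 - 536x^7 + 1254x^6 - 1752x^5 + 1432x^4 - 642x^3 + 138x^2 - 10x

With the vertex order [a, b, c, d, e, f, g, h, i, j], the degrees are [1, 2, 1, 2, 1, 1, 3, 2, 3, 2], giving D = diag(1, 2, 1, 2, 1, 1, 3, 2, 3, 2) and L = D - A. L has integer entries, so p(x) = det(xI - L) has integer coefficients. Expanding the determinant yields x^10 - 18x^9 + 134x^8 - 536x^7 + 1254x^6 - 1752x^5 + 1432x^4 - 642x^3 + 138x^2 - 10x. Since p(0) = det(-L) = 0, x divides p(x). There is one zero in the spectrum, matching the 1 component.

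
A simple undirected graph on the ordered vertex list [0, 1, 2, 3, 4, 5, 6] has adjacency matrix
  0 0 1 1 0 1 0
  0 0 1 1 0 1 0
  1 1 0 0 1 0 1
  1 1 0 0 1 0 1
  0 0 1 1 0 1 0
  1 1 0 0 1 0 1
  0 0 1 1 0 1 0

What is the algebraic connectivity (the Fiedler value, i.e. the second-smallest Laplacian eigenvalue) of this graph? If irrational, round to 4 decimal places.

Each diagonal entry of L is the vertex degree and each off-diagonal entry is -1 where an edge is present, 0 otherwise; in the order [0, 1, 2, 3, 4, 5, 6] the diagonal is [3, 3, 4, 4, 3, 4, 3]. The smallest Laplacian eigenvalue is always 0. The next one, lambda_2 = 3, measures how hard the graph is to disconnect: larger values mean better connectivity. The eigenvalues sum to 24, which equals trace(L) = 2|E|.

3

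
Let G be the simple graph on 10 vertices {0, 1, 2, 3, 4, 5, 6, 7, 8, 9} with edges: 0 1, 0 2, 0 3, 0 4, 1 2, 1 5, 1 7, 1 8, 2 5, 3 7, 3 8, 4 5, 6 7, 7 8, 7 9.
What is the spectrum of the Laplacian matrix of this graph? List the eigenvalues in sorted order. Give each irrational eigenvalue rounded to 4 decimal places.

[0, 0.5731, 1, 1.5273, 2.2861, 3.1983, 4, 5, 5.5694, 6.8459]

Each diagonal entry of L is the vertex degree and each off-diagonal entry is -1 where an edge is present, 0 otherwise; in the order [0, 1, 2, 3, 4, 5, 6, 7, 8, 9] the diagonal is [4, 5, 3, 3, 2, 3, 1, 5, 3, 1]. The multiplicity of 0 as a Laplacian eigenvalue equals the number of connected components. The largest eigenvalue, 6.8459, is at most the vertex count 10.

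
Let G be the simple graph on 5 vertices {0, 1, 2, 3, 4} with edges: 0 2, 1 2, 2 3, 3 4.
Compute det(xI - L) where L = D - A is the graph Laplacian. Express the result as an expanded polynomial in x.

Reading degrees in the order [0, 1, 2, 3, 4] gives [1, 1, 3, 2, 1]; set D = diag(1, 1, 3, 2, 1) and form L = D - A. L has integer entries, so p(x) = det(xI - L) has integer coefficients. Expanding the determinant yields x^5 - 8x^4 + 20x^3 - 18x^2 + 5x. The coefficient of x^4 equals -trace(L) = -8, matching the sum of degrees. By the matrix-tree theorem the graph has (1/5) * product of the nonzero eigenvalues = 1 spanning tree. The eigenvalues sum to 8, which equals trace(L) = 2|E|.

x^5 - 8x^4 + 20x^3 - 18x^2 + 5x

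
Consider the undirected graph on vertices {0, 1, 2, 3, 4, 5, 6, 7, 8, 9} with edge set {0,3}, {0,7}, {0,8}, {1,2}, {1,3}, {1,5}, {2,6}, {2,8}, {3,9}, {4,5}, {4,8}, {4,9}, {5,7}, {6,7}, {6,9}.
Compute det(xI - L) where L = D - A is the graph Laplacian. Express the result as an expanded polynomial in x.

Reading degrees in the order [0, 1, 2, 3, 4, 5, 6, 7, 8, 9] gives [3, 3, 3, 3, 3, 3, 3, 3, 3, 3]; set D = diag(3, 3, 3, 3, 3, 3, 3, 3, 3, 3) and form L = D - A. L has integer entries, so p(x) = det(xI - L) has integer coefficients. Expanding the determinant yields x^10 - 30x^9 + 390x^8 - 2880x^7 + 13305x^6 - 39882x^5 + 77640x^4 - 94800x^3 + 66000x^2 - 20000x. Since p(0) = det(-L) = 0, x divides p(x).

x^10 - 30x^9 + 390x^8 - 2880x^7 + 13305x^6 - 39882x^5 + 77640x^4 - 94800x^3 + 66000x^2 - 20000x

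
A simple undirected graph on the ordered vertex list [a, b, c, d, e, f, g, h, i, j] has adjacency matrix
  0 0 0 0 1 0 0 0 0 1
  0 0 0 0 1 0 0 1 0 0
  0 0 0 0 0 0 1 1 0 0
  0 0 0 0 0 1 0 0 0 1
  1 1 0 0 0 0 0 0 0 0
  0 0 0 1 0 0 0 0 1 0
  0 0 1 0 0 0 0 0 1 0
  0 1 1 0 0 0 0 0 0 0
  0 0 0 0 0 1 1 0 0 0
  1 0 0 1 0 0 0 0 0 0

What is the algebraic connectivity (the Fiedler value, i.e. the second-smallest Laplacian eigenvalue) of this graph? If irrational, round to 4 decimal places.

Each diagonal entry of L is the vertex degree and each off-diagonal entry is -1 where an edge is present, 0 otherwise; in the order [a, b, c, d, e, f, g, h, i, j] the diagonal is [2, 2, 2, 2, 2, 2, 2, 2, 2, 2]. The sorted Laplacian eigenvalues are [0, 0.3820, 0.3820, 1.3820, 1.3820, 2.6180, 2.6180, 3.6180, 3.6180, 4]; the algebraic connectivity is the second entry, 0.3820.

0.3820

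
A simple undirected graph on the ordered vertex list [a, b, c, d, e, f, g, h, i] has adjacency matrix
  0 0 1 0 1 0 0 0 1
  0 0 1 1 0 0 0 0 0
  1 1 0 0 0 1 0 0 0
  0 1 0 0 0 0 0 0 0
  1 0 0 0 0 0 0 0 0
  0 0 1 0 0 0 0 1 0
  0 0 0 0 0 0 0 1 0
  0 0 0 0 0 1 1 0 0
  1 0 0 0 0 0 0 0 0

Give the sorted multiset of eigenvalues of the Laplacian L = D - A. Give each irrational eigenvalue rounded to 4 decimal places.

Reading degrees in the order [a, b, c, d, e, f, g, h, i] gives [3, 2, 3, 1, 1, 2, 1, 2, 1]; set D = diag(3, 2, 3, 1, 1, 2, 1, 2, 1) and form L = D - A. Diagonalising L (or applying a numerical eigensolver to the 9x9 matrix) gives the spectrum above. The single zero eigenvalue shows the graph is connected. There is one zero in the spectrum, matching the 1 component. The eigenvalues sum to 16, which equals trace(L) = 2|E|.

[0, 0.2217, 0.3327, 1, 1.1923, 2.1071, 3, 3.4413, 4.7049]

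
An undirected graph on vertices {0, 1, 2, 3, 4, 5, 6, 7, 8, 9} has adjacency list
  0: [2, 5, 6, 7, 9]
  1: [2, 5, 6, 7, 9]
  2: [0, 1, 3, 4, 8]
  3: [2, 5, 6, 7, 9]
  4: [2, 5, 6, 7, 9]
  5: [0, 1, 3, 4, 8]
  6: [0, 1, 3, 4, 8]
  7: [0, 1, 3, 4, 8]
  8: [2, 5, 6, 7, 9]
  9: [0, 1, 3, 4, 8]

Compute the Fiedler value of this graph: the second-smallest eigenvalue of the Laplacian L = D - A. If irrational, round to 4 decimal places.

Reading degrees in the order [0, 1, 2, 3, 4, 5, 6, 7, 8, 9] gives [5, 5, 5, 5, 5, 5, 5, 5, 5, 5]; set D = diag(5, 5, 5, 5, 5, 5, 5, 5, 5, 5) and form L = D - A. Computing the eigenvalues of L and sorting gives [0, 5, 5, 5, 5, 5, 5, 5, 5, 10]. The Fiedler value lambda_2 = 5 is strictly positive, so the graph is connected. The eigenvalues sum to 50, which equals trace(L) = 2|E|.

5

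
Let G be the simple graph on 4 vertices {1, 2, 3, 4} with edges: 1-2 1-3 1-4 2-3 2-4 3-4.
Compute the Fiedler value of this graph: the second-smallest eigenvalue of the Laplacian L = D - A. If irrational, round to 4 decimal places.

4

Each diagonal entry of L is the vertex degree and each off-diagonal entry is -1 where an edge is present, 0 otherwise; in the order [1, 2, 3, 4] the diagonal is [3, 3, 3, 3]. Computing the eigenvalues of L and sorting gives [0, 4, 4, 4]. The Fiedler value lambda_2 = 4 is strictly positive, so the graph is connected. By the matrix-tree theorem the graph has (1/4) * product of the nonzero eigenvalues = 16 spanning trees.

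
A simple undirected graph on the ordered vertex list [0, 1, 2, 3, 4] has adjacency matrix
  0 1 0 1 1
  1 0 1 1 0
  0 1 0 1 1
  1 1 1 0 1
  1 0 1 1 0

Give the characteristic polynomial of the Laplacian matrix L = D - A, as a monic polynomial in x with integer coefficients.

x^5 - 16x^4 + 94x^3 - 240x^2 + 225x

With the vertex order [0, 1, 2, 3, 4], the degrees are [3, 3, 3, 4, 3], giving D = diag(3, 3, 3, 4, 3) and L = D - A. Computing det(xI - L) by cofactor expansion (or equivalently via sum-over-permutations) gives x^5 - 16x^4 + 94x^3 - 240x^2 + 225x. Since p(0) = det(-L) = 0, x divides p(x). By the matrix-tree theorem the graph has (1/5) * product of the nonzero eigenvalues = 45 spanning trees. The eigenvalues sum to 16, which equals trace(L) = 2|E|.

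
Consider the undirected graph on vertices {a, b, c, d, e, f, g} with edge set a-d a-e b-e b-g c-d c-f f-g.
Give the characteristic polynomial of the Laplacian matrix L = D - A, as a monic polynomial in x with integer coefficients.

With the vertex order [a, b, c, d, e, f, g], the degrees are [2, 2, 2, 2, 2, 2, 2], giving D = diag(2, 2, 2, 2, 2, 2, 2) and L = D - A. L has integer entries, so p(x) = det(xI - L) has integer coefficients. Expanding the determinant yields x^7 - 14x^6 + 77x^5 - 210x^4 + 294x^3 - 196x^2 + 49x. The coefficient of x^6 equals -trace(L) = -14, matching the sum of degrees. There is one zero in the spectrum, matching the 1 component. The eigenvalues sum to 14, which equals trace(L) = 2|E|.

x^7 - 14x^6 + 77x^5 - 210x^4 + 294x^3 - 196x^2 + 49x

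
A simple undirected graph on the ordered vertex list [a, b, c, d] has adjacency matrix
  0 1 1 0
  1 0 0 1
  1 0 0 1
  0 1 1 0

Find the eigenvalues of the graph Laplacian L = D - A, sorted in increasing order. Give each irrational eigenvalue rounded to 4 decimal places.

Reading degrees in the order [a, b, c, d] gives [2, 2, 2, 2]; set D = diag(2, 2, 2, 2) and form L = D - A. The multiplicity of 0 as a Laplacian eigenvalue equals the number of connected components. The single zero eigenvalue shows the graph is connected. There is one zero in the spectrum, matching the 1 component.

[0, 2, 2, 4]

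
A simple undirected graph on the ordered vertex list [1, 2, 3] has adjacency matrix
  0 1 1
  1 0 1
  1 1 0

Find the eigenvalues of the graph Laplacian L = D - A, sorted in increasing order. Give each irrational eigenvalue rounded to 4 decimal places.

[0, 3, 3]

Each diagonal entry of L is the vertex degree and each off-diagonal entry is -1 where an edge is present, 0 otherwise; in the order [1, 2, 3] the diagonal is [2, 2, 2]. L is symmetric positive semidefinite, so every eigenvalue is real and nonnegative. The single zero eigenvalue shows the graph is connected. By the matrix-tree theorem the graph has (1/3) * product of the nonzero eigenvalues = 3 spanning trees.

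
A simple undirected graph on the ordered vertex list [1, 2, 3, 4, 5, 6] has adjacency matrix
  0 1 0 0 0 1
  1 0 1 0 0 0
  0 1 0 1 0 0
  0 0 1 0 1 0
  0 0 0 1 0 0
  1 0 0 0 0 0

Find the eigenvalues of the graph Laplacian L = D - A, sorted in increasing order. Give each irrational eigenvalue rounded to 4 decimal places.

[0, 0.2679, 1, 2, 3, 3.7321]

With the vertex order [1, 2, 3, 4, 5, 6], the degrees are [2, 2, 2, 2, 1, 1], giving D = diag(2, 2, 2, 2, 1, 1) and L = D - A. L is symmetric positive semidefinite, so every eigenvalue is real and nonnegative. There is one zero in the spectrum, matching the 1 component.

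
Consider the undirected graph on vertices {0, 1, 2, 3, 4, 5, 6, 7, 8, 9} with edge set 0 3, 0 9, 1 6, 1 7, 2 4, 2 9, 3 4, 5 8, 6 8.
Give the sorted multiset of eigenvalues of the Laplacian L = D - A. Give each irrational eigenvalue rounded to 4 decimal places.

[0, 0, 0.3820, 1.3820, 1.3820, 1.3820, 2.6180, 3.6180, 3.6180, 3.6180]

Each diagonal entry of L is the vertex degree and each off-diagonal entry is -1 where an edge is present, 0 otherwise; in the order [0, 1, 2, 3, 4, 5, 6, 7, 8, 9] the diagonal is [2, 2, 2, 2, 2, 1, 2, 1, 2, 2]. The multiplicity of 0 as a Laplacian eigenvalue equals the number of connected components. The 2 zero eigenvalues correspond to the 2 connected components. There are 2 zeros in the spectrum, matching the 2 components. The eigenvalues sum to 18, which equals trace(L) = 2|E|.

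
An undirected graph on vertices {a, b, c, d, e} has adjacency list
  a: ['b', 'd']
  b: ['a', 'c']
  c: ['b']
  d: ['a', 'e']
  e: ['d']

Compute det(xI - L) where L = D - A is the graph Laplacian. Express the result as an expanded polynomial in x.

With the vertex order [a, b, c, d, e], the degrees are [2, 2, 1, 2, 1], giving D = diag(2, 2, 1, 2, 1) and L = D - A. L has integer entries, so p(x) = det(xI - L) has integer coefficients. Expanding the determinant yields x^5 - 8x^4 + 21x^3 - 20x^2 + 5x. The constant term is 0 because L is singular (the all-ones vector lies in its kernel). By the matrix-tree theorem the graph has (1/5) * product of the nonzero eigenvalues = 1 spanning tree.

x^5 - 8x^4 + 21x^3 - 20x^2 + 5x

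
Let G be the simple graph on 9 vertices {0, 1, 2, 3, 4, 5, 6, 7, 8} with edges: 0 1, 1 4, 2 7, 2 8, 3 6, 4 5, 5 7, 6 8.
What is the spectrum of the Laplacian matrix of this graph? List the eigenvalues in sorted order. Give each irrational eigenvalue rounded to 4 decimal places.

[0, 0.1206, 0.4679, 1, 1.6527, 2.3473, 3, 3.5321, 3.8794]

Reading degrees in the order [0, 1, 2, 3, 4, 5, 6, 7, 8] gives [1, 2, 2, 1, 2, 2, 2, 2, 2]; set D = diag(1, 2, 2, 1, 2, 2, 2, 2, 2) and form L = D - A. L is symmetric positive semidefinite, so every eigenvalue is real and nonnegative. The single zero eigenvalue shows the graph is connected. The eigenvalues sum to 16, which equals trace(L) = 2|E|.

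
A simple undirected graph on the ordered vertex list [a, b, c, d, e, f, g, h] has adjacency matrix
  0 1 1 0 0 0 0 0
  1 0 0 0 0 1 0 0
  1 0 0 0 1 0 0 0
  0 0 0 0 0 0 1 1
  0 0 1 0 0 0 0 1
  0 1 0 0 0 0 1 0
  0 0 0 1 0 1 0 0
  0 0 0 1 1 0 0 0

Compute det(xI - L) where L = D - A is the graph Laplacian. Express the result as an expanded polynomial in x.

Each diagonal entry of L is the vertex degree and each off-diagonal entry is -1 where an edge is present, 0 otherwise; in the order [a, b, c, d, e, f, g, h] the diagonal is [2, 2, 2, 2, 2, 2, 2, 2]. L has integer entries, so p(x) = det(xI - L) has integer coefficients. Expanding the determinant yields x^8 - 16x^7 + 104x^6 - 352x^5 + 660x^4 - 672x^3 + 336x^2 - 64x. The constant term is 0 because L is singular (the all-ones vector lies in its kernel). The largest eigenvalue, 4, is at most the vertex count 8. The eigenvalues sum to 16, which equals trace(L) = 2|E|.

x^8 - 16x^7 + 104x^6 - 352x^5 + 660x^4 - 672x^3 + 336x^2 - 64x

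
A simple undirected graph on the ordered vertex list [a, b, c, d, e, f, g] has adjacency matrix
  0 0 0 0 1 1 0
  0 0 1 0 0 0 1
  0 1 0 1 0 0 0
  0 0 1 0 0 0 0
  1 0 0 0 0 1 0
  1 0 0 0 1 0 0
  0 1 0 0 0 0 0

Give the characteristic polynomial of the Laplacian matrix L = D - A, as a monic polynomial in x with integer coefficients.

x^7 - 12x^6 + 55x^5 - 118x^4 + 114x^3 - 36x^2

Reading degrees in the order [a, b, c, d, e, f, g] gives [2, 2, 2, 1, 2, 2, 1]; set D = diag(2, 2, 2, 1, 2, 2, 1) and form L = D - A. L has integer entries, so p(x) = det(xI - L) has integer coefficients. Expanding the determinant yields x^7 - 12x^6 + 55x^5 - 118x^4 + 114x^3 - 36x^2. The coefficient of x^6 equals -trace(L) = -12, matching the sum of degrees. The largest eigenvalue, 3.4142, is at most the vertex count 7. There are 2 zeros in the spectrum, matching the 2 components.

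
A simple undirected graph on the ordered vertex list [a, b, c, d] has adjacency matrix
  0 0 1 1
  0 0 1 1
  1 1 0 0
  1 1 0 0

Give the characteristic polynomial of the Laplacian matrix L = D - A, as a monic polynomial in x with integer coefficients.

x^4 - 8x^3 + 20x^2 - 16x

With the vertex order [a, b, c, d], the degrees are [2, 2, 2, 2], giving D = diag(2, 2, 2, 2) and L = D - A. Computing det(xI - L) by cofactor expansion (or equivalently via sum-over-permutations) gives x^4 - 8x^3 + 20x^2 - 16x. The constant term is 0 because L is singular (the all-ones vector lies in its kernel). The largest eigenvalue, 4, is at most the vertex count 4.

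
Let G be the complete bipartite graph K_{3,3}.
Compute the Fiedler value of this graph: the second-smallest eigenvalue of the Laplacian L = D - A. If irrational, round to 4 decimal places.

3

The graph has 6 vertices and degree multiset [3, 3, 3, 3, 3, 3]; D is the diagonal matrix of degrees and L = D - A. Computing the eigenvalues of L and sorting gives [0, 3, 3, 3, 3, 6]. The Fiedler value lambda_2 = 3 is strictly positive, so the graph is connected.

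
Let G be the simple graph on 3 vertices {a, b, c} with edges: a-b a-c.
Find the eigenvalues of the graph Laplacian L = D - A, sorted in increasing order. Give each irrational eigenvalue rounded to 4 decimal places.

Each diagonal entry of L is the vertex degree and each off-diagonal entry is -1 where an edge is present, 0 otherwise; in the order [a, b, c] the diagonal is [2, 1, 1]. Diagonalising L (or applying a numerical eigensolver to the 3x3 matrix) gives the spectrum above. The single zero eigenvalue shows the graph is connected.

[0, 1, 3]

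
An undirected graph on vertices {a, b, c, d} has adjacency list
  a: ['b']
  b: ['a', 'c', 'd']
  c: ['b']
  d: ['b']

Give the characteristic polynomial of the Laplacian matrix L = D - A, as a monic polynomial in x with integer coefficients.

x^4 - 6x^3 + 9x^2 - 4x

Each diagonal entry of L is the vertex degree and each off-diagonal entry is -1 where an edge is present, 0 otherwise; in the order [a, b, c, d] the diagonal is [1, 3, 1, 1]. L has integer entries, so p(x) = det(xI - L) has integer coefficients. Expanding the determinant yields x^4 - 6x^3 + 9x^2 - 4x. The constant term is 0 because L is singular (the all-ones vector lies in its kernel). The largest eigenvalue, 4, is at most the vertex count 4. There is one zero in the spectrum, matching the 1 component.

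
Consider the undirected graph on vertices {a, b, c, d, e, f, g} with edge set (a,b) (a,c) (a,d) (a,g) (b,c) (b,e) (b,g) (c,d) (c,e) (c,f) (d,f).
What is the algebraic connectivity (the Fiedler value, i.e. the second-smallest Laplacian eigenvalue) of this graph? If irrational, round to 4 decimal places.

With the vertex order [a, b, c, d, e, f, g], the degrees are [4, 4, 5, 3, 2, 2, 2], giving D = diag(4, 4, 5, 3, 2, 2, 2) and L = D - A. Computing the eigenvalues of L and sorting gives [0, 1.2595, 1.7452, 3.1387, 4.3139, 5.3909, 6.1518]. The Fiedler value lambda_2 = 1.2595 is strictly positive, so the graph is connected.

1.2595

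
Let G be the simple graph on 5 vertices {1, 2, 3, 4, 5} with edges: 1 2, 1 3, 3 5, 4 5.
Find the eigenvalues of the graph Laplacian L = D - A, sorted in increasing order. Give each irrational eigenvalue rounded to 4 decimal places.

[0, 0.3820, 1.3820, 2.6180, 3.6180]

Each diagonal entry of L is the vertex degree and each off-diagonal entry is -1 where an edge is present, 0 otherwise; in the order [1, 2, 3, 4, 5] the diagonal is [2, 1, 2, 1, 2]. Since every row of L sums to 0, the all-ones vector is in the kernel and 0 is an eigenvalue. The single zero eigenvalue shows the graph is connected. The eigenvalues sum to 8, which equals trace(L) = 2|E|. There is one zero in the spectrum, matching the 1 component.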